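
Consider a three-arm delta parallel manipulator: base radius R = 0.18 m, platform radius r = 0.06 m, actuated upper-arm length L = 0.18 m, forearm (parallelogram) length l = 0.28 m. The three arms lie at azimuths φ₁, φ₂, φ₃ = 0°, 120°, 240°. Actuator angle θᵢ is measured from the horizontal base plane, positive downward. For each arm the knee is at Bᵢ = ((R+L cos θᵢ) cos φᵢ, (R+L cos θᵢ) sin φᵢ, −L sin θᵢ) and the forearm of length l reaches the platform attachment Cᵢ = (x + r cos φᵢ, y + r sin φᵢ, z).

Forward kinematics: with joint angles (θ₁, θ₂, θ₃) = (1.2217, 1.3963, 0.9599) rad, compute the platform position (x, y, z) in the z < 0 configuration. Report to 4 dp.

(-0.0048, -0.0601, -0.3693)

S1 = (0.1816·cos0.0°, 0.1816·sin0.0°, -0.1691) = (0.1816, 0.0000, -0.1691)
S2 = (0.1513·cos120.0°, 0.1513·sin120.0°, -0.1773) = (-0.0756, 0.1310, -0.1773)
S3 = (0.2232·cos240.0°, 0.2232·sin240.0°, -0.1474) = (-0.1116, -0.1933, -0.1474)
subtract pairs → two planes through P
[-0.5144 0.2620 -0.0162]·P = -0.0073;  [-0.5864 -0.3867 0.0434]·P = 0.0100
Cramer: x(z) = 0.0005+0.0144z;  y(z) = -0.0267+0.0904z
into |P−S₁|² = l²: 1.0084z² + 0.3282z + -0.0163 = 0;  Δ = 0.1735;  z = -0.3693 or 0.0438 → z<0 root = -0.3693
x = -0.0048, y = -0.0601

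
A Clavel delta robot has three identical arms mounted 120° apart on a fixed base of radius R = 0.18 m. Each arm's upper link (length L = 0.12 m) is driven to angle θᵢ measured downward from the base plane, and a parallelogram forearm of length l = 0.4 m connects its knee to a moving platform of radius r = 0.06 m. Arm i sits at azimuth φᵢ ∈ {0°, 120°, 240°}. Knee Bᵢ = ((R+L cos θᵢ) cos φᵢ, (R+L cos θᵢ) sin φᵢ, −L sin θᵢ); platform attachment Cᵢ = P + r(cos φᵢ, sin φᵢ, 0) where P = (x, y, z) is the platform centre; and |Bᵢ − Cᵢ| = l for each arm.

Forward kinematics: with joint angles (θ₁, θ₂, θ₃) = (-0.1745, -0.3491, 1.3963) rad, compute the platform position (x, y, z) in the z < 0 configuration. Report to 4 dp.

(0.0954, 0.1944, -0.2982)

centre 1 = (0.2382·cos0.0°, 0.2382·sin0.0°, 0.0208) = (0.2382, 0.0000, 0.0208)
φ2=120.0°: virtual centre (-0.1164, 0.2016, 0.0410), radius l
centre 3 = (0.1408·cos240.0°, 0.1408·sin240.0°, -0.1182) = (-0.0704, -0.1220, -0.1182)
eliminate P² terms by subtracting sphere 1 from 2 and 3
linear system: -0.7091x+0.4032y = -0.0013−0.0404z; -0.6172x+-0.2439y = -0.0234−-0.2780z
det = 0.4218;  x = 0.0231+-0.2424z,  y = 0.0374+-0.5266z
into |P−centre ₁|² = l²: 1.3360z² + 0.0232z + -0.1119 = 0;  Δ = 0.5985;  z = -0.2982 or 0.2808 → z<0 root = -0.2982
x = 0.0954, y = 0.1944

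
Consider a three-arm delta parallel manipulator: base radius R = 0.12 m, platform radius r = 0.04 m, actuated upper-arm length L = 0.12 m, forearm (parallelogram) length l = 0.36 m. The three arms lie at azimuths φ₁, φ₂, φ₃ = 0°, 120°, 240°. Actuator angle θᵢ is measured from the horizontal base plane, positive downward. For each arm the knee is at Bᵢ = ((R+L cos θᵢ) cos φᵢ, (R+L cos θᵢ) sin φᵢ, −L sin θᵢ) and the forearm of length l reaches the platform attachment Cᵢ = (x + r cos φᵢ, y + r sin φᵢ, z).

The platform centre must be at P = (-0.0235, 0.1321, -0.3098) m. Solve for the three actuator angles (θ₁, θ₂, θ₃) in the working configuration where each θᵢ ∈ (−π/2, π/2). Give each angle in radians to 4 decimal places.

θ₁ = 0.4367, θ₂ = -0.3489, θ₃ = 0.7857

arm 1 (φ=0.0°): x'=-0.0235, y'=0.1321
  e−x'=0.1035;  (l²−L²−(e−x')²−y'²−z²)/2L = -0.0372
  γ=atan2(-0.3098,0.1035)=-1.2484;  ψ=arccos(-0.1140)=1.6851;  θ1=γ+ψ≈0.4367
φ2=120.0° → target in arm frame (0.1262, -0.0457)
  A cos θ + B sin θ = C:  -0.0462·cos θ + -0.3098·sin θ = 0.0625
  γ=atan2(-0.3098,-0.0462)=-1.7187;  ψ=arccos(0.1996)=1.3698;  θ2=γ+ψ≈-0.3489
rotate P by −φ3: (-0.1027, -0.0864, -0.3098)
  A cos θ + B sin θ = C:  0.1827·cos θ + -0.3098·sin θ = -0.0900
  √(A²+B²)=0.3596;  θ3 = -1.0381+1.8238 ≈ 0.7857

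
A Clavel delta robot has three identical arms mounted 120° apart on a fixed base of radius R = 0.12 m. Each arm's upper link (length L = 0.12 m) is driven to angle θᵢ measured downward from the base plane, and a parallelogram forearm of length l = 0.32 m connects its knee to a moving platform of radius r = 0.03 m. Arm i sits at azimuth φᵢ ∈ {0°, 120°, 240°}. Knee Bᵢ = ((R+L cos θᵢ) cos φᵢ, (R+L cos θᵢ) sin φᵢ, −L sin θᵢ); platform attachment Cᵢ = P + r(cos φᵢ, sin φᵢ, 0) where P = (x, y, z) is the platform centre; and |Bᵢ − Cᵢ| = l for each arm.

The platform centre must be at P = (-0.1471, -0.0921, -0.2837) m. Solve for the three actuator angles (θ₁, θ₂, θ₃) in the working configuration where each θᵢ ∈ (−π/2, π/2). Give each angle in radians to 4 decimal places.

θ₁ = 1.3964, θ₂ = 0.7855, θ₃ = -0.1750

φ1=0.0° → target in arm frame (-0.1471, -0.0921)
  A=0.2371, B=-0.2837, C=(l²−L²−A²−y'²−z²)/(2L)=-0.2383
  γ=atan2(-0.2837,0.2371)=-0.8746;  ψ=arccos(-0.6444)=2.2711;  θ1=γ+ψ≈1.3964
φ2=120.0° → target in arm frame (-0.0062, 0.1734)
  A cos θ + B sin θ = C:  0.0962·cos θ + -0.2837·sin θ = -0.1326
  √(A²+B²)=0.2996;  θ2 = -1.2438+2.0293 ≈ 0.7855
φ3=240.0° → target in arm frame (0.1533, -0.0813)
  A cos θ + B sin θ = C:  -0.0633·cos θ + -0.2837·sin θ = -0.0130
  √(A²+B²)=0.2907;  θ3 = -1.7904+1.6154 ≈ -0.1750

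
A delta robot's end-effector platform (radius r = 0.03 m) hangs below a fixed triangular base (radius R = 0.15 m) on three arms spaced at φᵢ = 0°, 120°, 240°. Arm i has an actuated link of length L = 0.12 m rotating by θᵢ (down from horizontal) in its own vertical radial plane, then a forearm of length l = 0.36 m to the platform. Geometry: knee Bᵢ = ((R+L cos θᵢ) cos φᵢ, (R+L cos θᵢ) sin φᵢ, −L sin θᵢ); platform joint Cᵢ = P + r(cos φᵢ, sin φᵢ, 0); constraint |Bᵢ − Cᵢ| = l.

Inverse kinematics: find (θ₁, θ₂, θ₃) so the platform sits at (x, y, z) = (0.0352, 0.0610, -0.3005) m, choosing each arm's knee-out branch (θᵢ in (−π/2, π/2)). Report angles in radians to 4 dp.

arm 1 (φ=0.0°): x'=0.0352, y'=0.0610
  A=0.0848, B=-0.3005, C=(l²−L²−A²−y'²−z²)/(2L)=0.0583
  √(A²+B²)=0.3122;  θ1 = -1.2958+1.3830 ≈ 0.0873
arm 2 (φ=120.0°): x'=0.0352, y'=-0.0610
  e−x'=0.0848;  (l²−L²−(e−x')²−y'²−z²)/2L = 0.0583
  √(A²+B²)=0.3122;  θ2 = -1.2958+1.3829 ≈ 0.0871
rotate P by −φ3: (-0.0704, 0.0000, -0.3005)
  e−x'=0.1904;  (l²−L²−(e−x')²−y'²−z²)/2L = -0.0473
  θ3 = atan2(B,A) + arccos(C/0.3558) = 0.6983

θ₁ = 0.0873, θ₂ = 0.0871, θ₃ = 0.6983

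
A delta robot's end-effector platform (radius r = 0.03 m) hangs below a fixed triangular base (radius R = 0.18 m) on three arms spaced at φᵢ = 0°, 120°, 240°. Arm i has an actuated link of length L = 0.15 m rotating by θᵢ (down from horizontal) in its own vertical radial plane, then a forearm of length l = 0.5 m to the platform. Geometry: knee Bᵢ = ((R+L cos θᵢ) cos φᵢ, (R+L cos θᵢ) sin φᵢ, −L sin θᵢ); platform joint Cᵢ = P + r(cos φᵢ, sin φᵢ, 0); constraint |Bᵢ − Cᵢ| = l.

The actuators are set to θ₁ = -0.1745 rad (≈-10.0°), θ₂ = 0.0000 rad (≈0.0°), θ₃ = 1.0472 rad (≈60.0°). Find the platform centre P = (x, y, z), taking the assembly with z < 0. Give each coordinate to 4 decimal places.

(0.1113, 0.1517, -0.4124)

O1 = (0.2977·cos0.0°, 0.2977·sin0.0°, 0.0260) = (0.2977, 0.0000, 0.0260)
φ2=120.0°: virtual centre (-0.1500, 0.2598, 0.0000), radius l
φ3=240.0°: virtual centre (-0.1125, -0.1949, -0.1299), radius l
subtract pairs → two planes through P
plane₁₂: -0.8954x+0.5196y+-0.0521z = 0.0007
det = 0.7753;  x = 0.0143+-0.2352z,  y = 0.0259+-0.3051z
sphere 1 gives Az²+Bz+C=0 with A=1.1484, B=0.0654, C=-0.1683;  B²−4AC=0.7774;  roots -0.4124, 0.3554;  negative root z = -0.4124
x = 0.1113, y = 0.1517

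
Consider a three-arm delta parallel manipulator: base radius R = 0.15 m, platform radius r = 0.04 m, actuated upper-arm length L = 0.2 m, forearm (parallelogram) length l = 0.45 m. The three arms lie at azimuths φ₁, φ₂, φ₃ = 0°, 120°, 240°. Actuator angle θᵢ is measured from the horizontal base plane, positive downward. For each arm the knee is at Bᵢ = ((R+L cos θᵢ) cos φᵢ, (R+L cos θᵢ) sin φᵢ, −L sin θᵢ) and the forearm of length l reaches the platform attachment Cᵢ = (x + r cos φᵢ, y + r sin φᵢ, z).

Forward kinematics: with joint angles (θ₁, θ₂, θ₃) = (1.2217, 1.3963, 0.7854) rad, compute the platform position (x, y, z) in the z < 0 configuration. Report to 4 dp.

φ1=0.0°: virtual centre (0.1784, 0.0000, -0.1879), radius l
O2 = (0.1447·cos120.0°, 0.1447·sin120.0°, -0.1970) = (-0.0724, 0.1253, -0.1970)
arm 3 at φ=240.0°: (R−r)+L cos θ3 = 0.2514;  O3 = (-0.1257, -0.2177, -0.1414)
subtract pairs → two planes through P
linear system: -0.5015x+0.2507y = -0.0074−-0.0181z; -0.6082x+-0.4355y = 0.0161−0.0930z
Cramer: x(z) = -0.0022+0.0417z;  y(z) = -0.0339+0.1554z
sphere 1 gives Az²+Bz+C=0 with A=1.0259, B=0.3503, C=-0.1334;  B²−4AC=0.6702;  roots -0.5697, 0.2283;  negative root z = -0.5697
x = -0.0259, y = -0.1224

(-0.0259, -0.1224, -0.5697)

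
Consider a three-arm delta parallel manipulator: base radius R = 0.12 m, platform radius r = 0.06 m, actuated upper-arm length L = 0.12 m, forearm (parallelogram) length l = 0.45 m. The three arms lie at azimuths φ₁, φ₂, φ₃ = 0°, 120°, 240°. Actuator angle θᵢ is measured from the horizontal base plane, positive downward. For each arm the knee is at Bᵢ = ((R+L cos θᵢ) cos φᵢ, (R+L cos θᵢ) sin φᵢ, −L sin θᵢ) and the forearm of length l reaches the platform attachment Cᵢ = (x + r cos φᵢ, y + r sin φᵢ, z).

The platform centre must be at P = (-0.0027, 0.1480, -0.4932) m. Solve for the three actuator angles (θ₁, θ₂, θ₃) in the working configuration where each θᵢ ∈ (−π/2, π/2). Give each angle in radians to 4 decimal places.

φ1=0.0° → target in arm frame (-0.0027, 0.1480)
  A=0.0627, B=-0.4932, C=(l²−L²−A²−y'²−z²)/(2L)=-0.3374
  θ1 = atan2(B,A) + arccos(C/0.4972) = 0.8724
φ2=120.0° → target in arm frame (0.1295, -0.0717)
  e−x'=-0.0695;  (l²−L²−(e−x')²−y'²−z²)/2L = -0.2713
  θ2 = atan2(B,A) + arccos(C/0.4981) = 0.4360
rotate P by −φ3: (-0.1268, -0.0763, -0.4932)
  e−x'=0.1868;  (l²−L²−(e−x')²−y'²−z²)/2L = -0.3995
  √(A²+B²)=0.5274;  θ3 = -1.2087+2.4302 ≈ 1.2215

θ₁ = 0.8724, θ₂ = 0.4360, θ₃ = 1.2215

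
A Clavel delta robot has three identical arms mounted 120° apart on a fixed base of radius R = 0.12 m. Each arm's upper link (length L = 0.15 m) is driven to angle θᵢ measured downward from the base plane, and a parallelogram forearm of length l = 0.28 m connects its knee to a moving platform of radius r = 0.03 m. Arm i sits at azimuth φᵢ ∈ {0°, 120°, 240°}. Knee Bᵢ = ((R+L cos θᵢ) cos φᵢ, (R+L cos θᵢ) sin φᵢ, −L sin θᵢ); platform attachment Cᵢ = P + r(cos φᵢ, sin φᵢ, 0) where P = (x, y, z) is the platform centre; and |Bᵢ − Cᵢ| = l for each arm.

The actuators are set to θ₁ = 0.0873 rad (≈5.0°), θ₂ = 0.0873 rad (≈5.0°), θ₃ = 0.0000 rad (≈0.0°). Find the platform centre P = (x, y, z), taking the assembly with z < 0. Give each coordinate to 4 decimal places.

O1 = (0.2394·cos0.0°, 0.2394·sin0.0°, -0.0131) = (0.2394, 0.0000, -0.0131)
arm 2 at φ=120.0°: e+L cos θ2 = 0.2394;  O2 = (-0.1197, 0.2074, -0.0131)
O3 = (0.2400·cos240.0°, 0.2400·sin240.0°, 0.0000) = (-0.1200, -0.2078, 0.0000)
|O₂|²−|O₁|² = 0.0000;  |O₃|²−|O₁|² = 0.0001
[-0.7183 0.4147 0.0000]·P = 0.0000;  [-0.7189 -0.4157 0.0262]·P = 0.0001
Cramer: x(z) = -0.0001+0.0182z;  y(z) = -0.0001+0.0315z
quadratic in z: (1.0013)z²+(0.0174)z+(-0.0209)=0, √Δ=0.2896 → z ∈ {-0.1533, 0.1359}; z = -0.1533 (taking z<0)
x = -0.0029, y = -0.0050

(-0.0029, -0.0050, -0.1533)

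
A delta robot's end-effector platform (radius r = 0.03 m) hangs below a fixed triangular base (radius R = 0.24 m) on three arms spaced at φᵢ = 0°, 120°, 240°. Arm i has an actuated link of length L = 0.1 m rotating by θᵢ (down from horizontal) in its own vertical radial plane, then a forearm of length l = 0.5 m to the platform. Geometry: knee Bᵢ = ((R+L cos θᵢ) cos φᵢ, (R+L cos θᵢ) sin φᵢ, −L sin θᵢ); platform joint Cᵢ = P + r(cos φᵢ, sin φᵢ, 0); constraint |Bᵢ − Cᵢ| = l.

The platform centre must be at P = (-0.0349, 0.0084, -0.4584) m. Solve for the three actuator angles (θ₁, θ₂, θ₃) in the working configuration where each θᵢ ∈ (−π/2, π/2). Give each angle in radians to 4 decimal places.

arm 1 (φ=0.0°): x'=-0.0349, y'=0.0084
  A cos θ + B sin θ = C:  0.2449·cos θ + -0.4584·sin θ = -0.1509
  √(A²+B²)=0.5197;  θ1 = -1.0801+1.8654 ≈ 0.7852
φ2=120.0° → target in arm frame (0.0247, 0.0260)
  A cos θ + B sin θ = C:  0.1853·cos θ + -0.4584·sin θ = -0.0257
  √(A²+B²)=0.4944;  θ2 = -1.1867+1.6227 ≈ 0.4361
φ3=240.0° → target in arm frame (0.0102, -0.0344)
  A=0.1998, B=-0.4584, C=(l²−L²−A²−y'²−z²)/(2L)=-0.0562
  √(A²+B²)=0.5001;  θ3 = -1.1597+1.6835 ≈ 0.5238

θ₁ = 0.7852, θ₂ = 0.4361, θ₃ = 0.5238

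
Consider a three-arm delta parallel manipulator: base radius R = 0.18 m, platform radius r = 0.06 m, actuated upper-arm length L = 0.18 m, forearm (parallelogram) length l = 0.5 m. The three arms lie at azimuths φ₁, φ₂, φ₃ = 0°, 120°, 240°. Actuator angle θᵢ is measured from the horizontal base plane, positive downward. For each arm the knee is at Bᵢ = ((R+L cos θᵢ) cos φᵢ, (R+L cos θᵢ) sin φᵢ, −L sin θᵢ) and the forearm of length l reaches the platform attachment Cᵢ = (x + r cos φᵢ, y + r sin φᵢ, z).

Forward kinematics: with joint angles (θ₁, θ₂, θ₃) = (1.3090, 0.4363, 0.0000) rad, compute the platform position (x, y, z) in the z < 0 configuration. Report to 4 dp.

(-0.2431, -0.0681, -0.4523)

S1 = (0.1666·cos0.0°, 0.1666·sin0.0°, -0.1739) = (0.1666, 0.0000, -0.1739)
arm 2 at φ=120.0°: e+L cos θ2 = 0.2831;  S2 = (-0.1416, 0.2452, -0.0761)
arm 3 at φ=240.0°: e+L cos θ3 = 0.3000;  S3 = (-0.1500, -0.2598, 0.0000)
eliminate P² terms by subtracting sphere 1 from 2 and 3
linear system: -0.6163x+0.4904y = 0.0280−0.1956z; -0.6332x+-0.5196y = 0.0320−0.3477z
det = 0.6308;  x = -0.0479+0.4315z,  y = -0.0032+0.1434z
into |P−S₁|² = l²: 1.2068z² + 0.1617z + -0.1737 = 0;  Δ = 0.8648;  z = -0.4523 or 0.3183 → z<0 root = -0.4523
x = -0.2431, y = -0.0681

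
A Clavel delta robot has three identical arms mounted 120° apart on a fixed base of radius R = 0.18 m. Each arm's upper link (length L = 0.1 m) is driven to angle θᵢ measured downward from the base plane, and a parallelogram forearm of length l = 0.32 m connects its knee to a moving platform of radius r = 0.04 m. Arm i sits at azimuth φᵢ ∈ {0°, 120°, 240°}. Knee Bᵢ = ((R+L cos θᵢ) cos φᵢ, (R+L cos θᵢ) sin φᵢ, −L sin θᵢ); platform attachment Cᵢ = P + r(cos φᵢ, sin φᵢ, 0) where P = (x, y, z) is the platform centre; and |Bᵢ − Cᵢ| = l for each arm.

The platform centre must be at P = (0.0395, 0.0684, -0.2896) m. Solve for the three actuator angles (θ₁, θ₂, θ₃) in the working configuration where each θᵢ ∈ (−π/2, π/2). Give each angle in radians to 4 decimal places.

θ₁ = 0.4361, θ₂ = 0.4362, θ₃ = 1.2213

φ1=0.0° → target in arm frame (0.0395, 0.0684)
  e−x'=0.1005;  (l²−L²−(e−x')²−y'²−z²)/2L = -0.0312
  γ=atan2(-0.2896,0.1005)=-1.2368;  ψ=arccos(-0.1019)=1.6729;  θ1=γ+ψ≈0.4361
φ2=120.0° → target in arm frame (0.0395, -0.0684)
  e−x'=0.1005;  (l²−L²−(e−x')²−y'²−z²)/2L = -0.0313
  θ2 = atan2(B,A) + arccos(C/0.3065) = 0.4362
arm 3 (φ=240.0°): x'=-0.0790, y'=0.0000
  A=0.2190, B=-0.2896, C=(l²−L²−A²−y'²−z²)/(2L)=-0.1971
  θ3 = atan2(B,A) + arccos(C/0.3631) = 1.2213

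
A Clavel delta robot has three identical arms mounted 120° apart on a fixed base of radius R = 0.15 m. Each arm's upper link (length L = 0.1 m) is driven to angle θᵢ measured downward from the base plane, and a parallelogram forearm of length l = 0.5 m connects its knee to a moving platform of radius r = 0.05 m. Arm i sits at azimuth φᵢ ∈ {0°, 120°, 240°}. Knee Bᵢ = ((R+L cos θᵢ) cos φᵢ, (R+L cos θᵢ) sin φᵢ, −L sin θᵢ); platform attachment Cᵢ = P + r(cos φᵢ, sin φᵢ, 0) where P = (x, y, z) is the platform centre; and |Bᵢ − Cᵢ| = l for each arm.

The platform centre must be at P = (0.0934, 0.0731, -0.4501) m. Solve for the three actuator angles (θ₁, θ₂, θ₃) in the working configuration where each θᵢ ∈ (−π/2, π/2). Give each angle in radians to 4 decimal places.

θ₁ = -0.3490, θ₂ = 0.0002, θ₃ = 0.5238

rotate P by −φ1: (0.0934, 0.0731, -0.4501)
  e−x'=0.0066;  (l²−L²−(e−x')²−y'²−z²)/2L = 0.1601
  √(A²+B²)=0.4501;  θ1 = -1.5561+1.2071 ≈ -0.3490
rotate P by −φ2: (0.0166, -0.1174, -0.4501)
  e−x'=0.0834;  (l²−L²−(e−x')²−y'²−z²)/2L = 0.0833
  γ=atan2(-0.4501,0.0834)=-1.3876;  ψ=arccos(0.1820)=1.3878;  θ2=γ+ψ≈0.0002
rotate P by −φ3: (-0.1100, 0.0443, -0.4501)
  e−x'=0.2100;  (l²−L²−(e−x')²−y'²−z²)/2L = -0.0433
  θ3 = atan2(B,A) + arccos(C/0.4967) = 0.5238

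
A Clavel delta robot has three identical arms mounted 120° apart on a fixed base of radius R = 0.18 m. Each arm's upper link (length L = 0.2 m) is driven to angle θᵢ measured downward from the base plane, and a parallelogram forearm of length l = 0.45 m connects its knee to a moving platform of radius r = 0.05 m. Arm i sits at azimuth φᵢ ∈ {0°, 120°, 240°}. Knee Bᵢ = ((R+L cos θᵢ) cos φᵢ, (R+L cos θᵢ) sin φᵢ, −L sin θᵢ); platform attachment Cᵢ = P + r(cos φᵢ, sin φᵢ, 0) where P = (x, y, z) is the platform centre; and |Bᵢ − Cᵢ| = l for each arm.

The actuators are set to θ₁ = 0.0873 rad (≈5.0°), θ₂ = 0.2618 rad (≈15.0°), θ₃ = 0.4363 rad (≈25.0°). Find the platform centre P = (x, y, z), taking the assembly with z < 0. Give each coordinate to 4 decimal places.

(0.0411, 0.0249, -0.3622)

φ1=0.0°: virtual centre (0.3292, 0.0000, -0.0174), radius l
φ2=120.0°: virtual centre (-0.1616, 0.2799, -0.0518), radius l
φ3=240.0°: virtual centre (-0.1556, -0.2696, -0.0845), radius l
subtract pairs → two planes through P
linear system: -0.9817x+0.5598y = -0.0016−-0.0687z; -0.9697x+-0.5391y = -0.0047−-0.1342z
Cramer: x(z) = 0.0032-0.1046z;  y(z) = 0.0029-0.0607z
sphere 1 gives Az²+Bz+C=0 with A=1.0146, B=0.1027, C=-0.0959;  B²−4AC=0.3998;  roots -0.3622, 0.2610;  negative root z = -0.3622
x = 0.0411, y = 0.0249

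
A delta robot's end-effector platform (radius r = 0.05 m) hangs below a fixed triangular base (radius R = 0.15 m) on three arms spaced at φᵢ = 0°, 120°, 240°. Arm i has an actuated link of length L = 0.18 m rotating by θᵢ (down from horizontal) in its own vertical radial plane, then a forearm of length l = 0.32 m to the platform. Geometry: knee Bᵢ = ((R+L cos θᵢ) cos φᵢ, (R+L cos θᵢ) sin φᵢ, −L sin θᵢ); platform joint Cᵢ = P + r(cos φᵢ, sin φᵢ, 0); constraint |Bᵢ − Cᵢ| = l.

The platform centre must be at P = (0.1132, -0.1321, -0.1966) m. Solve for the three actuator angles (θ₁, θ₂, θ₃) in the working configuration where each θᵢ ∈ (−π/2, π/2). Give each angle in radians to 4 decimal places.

arm 1 (φ=0.0°): x'=0.1132, y'=-0.1321
  A cos θ + B sin θ = C:  -0.0132·cos θ + -0.1966·sin θ = 0.0381
  √(A²+B²)=0.1970;  θ1 = -1.6378+1.3761 ≈ -0.2617
arm 2 (φ=120.0°): x'=-0.1710, y'=-0.0320
  e−x'=0.2710;  (l²−L²−(e−x')²−y'²−z²)/2L = -0.1198
  θ2 = atan2(B,A) + arccos(C/0.3348) = 1.3090
arm 3 (φ=240.0°): x'=0.0578, y'=0.1641
  A cos θ + B sin θ = C:  0.0422·cos θ + -0.1966·sin θ = 0.0073
  θ3 = atan2(B,A) + arccos(C/0.2011) = 0.1749

θ₁ = -0.2617, θ₂ = 1.3090, θ₃ = 0.1749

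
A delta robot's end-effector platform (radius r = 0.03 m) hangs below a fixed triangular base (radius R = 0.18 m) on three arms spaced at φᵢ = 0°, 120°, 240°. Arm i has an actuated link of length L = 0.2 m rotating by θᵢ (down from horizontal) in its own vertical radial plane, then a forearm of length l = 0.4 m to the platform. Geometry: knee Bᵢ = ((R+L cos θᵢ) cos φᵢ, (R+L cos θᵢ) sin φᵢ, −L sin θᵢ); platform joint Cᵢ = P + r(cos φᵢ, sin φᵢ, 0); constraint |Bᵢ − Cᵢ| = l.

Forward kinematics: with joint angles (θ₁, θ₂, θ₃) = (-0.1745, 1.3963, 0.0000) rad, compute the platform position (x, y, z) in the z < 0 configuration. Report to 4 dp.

centre 1 = (0.3470·cos0.0°, 0.3470·sin0.0°, 0.0347) = (0.3470, 0.0000, 0.0347)
φ2=120.0°: virtual centre (-0.0924, 0.1600, -0.1970), radius l
φ3=240.0°: virtual centre (-0.1750, -0.3031, 0.0000), radius l
subtract pairs → two planes through P
[-0.8786 0.3199 -0.4634]·P = -0.0487;  [-1.0439 -0.6062 -0.0694]·P = 0.0009
det = 0.8667;  x = 0.0337+-0.3498z,  y = -0.0596+0.4877z
quadratic in z: (1.3602)z²+(0.0916)z+(-0.0571)=0, √Δ=0.5650 → z ∈ {-0.2413, 0.1740}; z = -0.2413 (taking z<0)
x = 0.1181, y = -0.1773

(0.1181, -0.1773, -0.2413)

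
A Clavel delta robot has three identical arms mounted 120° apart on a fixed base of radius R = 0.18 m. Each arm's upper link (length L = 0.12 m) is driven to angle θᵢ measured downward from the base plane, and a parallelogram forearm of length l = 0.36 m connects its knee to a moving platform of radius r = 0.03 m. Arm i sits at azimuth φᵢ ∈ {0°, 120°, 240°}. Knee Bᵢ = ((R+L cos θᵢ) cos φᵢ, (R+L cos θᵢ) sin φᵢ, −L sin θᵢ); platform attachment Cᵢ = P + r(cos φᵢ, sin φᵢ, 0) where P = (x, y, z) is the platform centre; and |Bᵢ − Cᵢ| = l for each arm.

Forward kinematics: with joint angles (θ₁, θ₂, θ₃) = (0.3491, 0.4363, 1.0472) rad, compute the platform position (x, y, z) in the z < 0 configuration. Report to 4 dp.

(0.0453, 0.0628, -0.3210)

arm 1 at φ=0.0°: ρ1 = 0.2628;  centre 1 = (0.2628, 0.0000, -0.0410)
arm 2 at φ=120.0°: ρ2 = 0.2588;  centre 2 = (-0.1294, 0.2241, -0.0507)
φ3=240.0°: virtual centre (-0.1050, -0.1819, -0.1039), radius l
eliminate P² terms by subtracting sphere 1 from 2 and 3
[-0.7843 0.4482 -0.0193]·P = -0.0012;  [-0.7355 -0.3637 -0.1258]·P = -0.0158
Cramer: x(z) = 0.0122-0.1031z;  y(z) = 0.0188-0.1373z
into |P−centre ₁|² = l²: 1.0295z² + 0.1286z + -0.0648 = 0;  Δ = 0.2834;  z = -0.3210 or 0.1961 → z<0 root = -0.3210
x = 0.0453, y = 0.0628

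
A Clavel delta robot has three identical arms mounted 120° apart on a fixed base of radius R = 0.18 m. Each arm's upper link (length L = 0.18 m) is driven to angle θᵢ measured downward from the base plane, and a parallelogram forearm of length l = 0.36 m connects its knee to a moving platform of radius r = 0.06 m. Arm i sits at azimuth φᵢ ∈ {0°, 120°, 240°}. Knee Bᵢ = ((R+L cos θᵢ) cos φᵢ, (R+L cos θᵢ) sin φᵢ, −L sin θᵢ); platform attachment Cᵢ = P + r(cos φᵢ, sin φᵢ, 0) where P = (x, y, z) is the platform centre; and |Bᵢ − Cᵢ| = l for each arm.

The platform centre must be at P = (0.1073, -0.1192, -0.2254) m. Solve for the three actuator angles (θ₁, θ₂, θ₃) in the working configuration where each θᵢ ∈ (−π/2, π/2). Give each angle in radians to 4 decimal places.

θ₁ = -0.3487, θ₂ = 1.1342, θ₃ = 0.0874

φ1=0.0° → target in arm frame (0.1073, -0.1192)
  A cos θ + B sin θ = C:  0.0127·cos θ + -0.2254·sin θ = 0.0890
  γ=atan2(-0.2254,0.0127)=-1.5145;  ψ=arccos(0.3940)=1.1658;  θ1=γ+ψ≈-0.3487
arm 2 (φ=120.0°): x'=-0.1569, y'=-0.0333
  e−x'=0.2769;  (l²−L²−(e−x')²−y'²−z²)/2L = -0.0872
  θ2 = atan2(B,A) + arccos(C/0.3570) = 1.1342
rotate P by −φ3: (0.0496, 0.1525, -0.2254)
  e−x'=0.0704;  (l²−L²−(e−x')²−y'²−z²)/2L = 0.0505
  θ3 = atan2(B,A) + arccos(C/0.2361) = 0.0874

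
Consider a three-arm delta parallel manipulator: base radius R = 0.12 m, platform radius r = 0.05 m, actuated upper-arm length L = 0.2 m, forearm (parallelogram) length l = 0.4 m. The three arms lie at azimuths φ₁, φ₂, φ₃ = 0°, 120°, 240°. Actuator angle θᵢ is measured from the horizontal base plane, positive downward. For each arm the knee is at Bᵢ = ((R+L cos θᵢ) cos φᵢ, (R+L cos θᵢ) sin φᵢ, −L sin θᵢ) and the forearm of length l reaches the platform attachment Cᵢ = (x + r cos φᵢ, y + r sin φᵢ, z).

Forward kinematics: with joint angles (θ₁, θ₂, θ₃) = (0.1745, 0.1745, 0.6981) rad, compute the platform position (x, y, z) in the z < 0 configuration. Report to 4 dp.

(0.0516, 0.0894, -0.3597)

arm 1 at φ=0.0°: e+L cos θ1 = 0.2670;  S1 = (0.2670, 0.0000, -0.0347)
S2 = (0.2670·cos120.0°, 0.2670·sin120.0°, -0.0347) = (-0.1335, 0.2312, -0.0347)
φ3=240.0°: virtual centre (-0.1116, -0.1933, -0.1286), radius l
subtract pairs → two planes through P
plane₁₂: -0.8009x+0.4624y+0.0000z = 0.0000
Cramer: x(z) = 0.0043-0.1315z;  y(z) = 0.0074-0.2278z
sphere 1 gives Az²+Bz+C=0 with A=1.0692, B=0.1352, C=-0.0897;  B²−4AC=0.4021;  roots -0.3597, 0.2333;  negative root z = -0.3597
x = 0.0516, y = 0.0894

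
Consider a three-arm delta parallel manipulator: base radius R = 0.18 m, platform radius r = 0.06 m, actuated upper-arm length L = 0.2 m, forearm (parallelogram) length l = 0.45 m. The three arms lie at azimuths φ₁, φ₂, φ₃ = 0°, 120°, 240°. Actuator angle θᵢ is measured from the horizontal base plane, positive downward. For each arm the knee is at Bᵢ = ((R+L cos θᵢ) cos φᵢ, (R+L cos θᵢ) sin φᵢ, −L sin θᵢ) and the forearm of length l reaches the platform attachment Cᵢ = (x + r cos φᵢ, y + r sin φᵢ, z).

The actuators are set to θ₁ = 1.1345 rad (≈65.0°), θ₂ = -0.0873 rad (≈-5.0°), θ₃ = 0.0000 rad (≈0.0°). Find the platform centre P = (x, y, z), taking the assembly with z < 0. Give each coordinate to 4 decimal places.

(-0.2159, 0.0107, -0.3413)

S1 = (0.2045·cos0.0°, 0.2045·sin0.0°, -0.1813) = (0.2045, 0.0000, -0.1813)
arm 2 at φ=120.0°: e+L cos θ2 = 0.3192;  S2 = (-0.1596, 0.2765, 0.0174)
arm 3 at φ=240.0°: e+L cos θ3 = 0.3200;  S3 = (-0.1600, -0.2771, 0.0000)
eliminate P² terms by subtracting sphere 1 from 2 and 3
plane₁₂: -0.7283x+0.5529y+0.3974z = 0.0275
det = 0.8068;  x = -0.0379+0.5215z,  y = -0.0001+-0.0319z
quadratic in z: (1.2730)z²+(0.1097)z+(-0.1109)=0, √Δ=0.7593 → z ∈ {-0.3413, 0.2552}; z = -0.3413 (taking z<0)
x = -0.2159, y = 0.0107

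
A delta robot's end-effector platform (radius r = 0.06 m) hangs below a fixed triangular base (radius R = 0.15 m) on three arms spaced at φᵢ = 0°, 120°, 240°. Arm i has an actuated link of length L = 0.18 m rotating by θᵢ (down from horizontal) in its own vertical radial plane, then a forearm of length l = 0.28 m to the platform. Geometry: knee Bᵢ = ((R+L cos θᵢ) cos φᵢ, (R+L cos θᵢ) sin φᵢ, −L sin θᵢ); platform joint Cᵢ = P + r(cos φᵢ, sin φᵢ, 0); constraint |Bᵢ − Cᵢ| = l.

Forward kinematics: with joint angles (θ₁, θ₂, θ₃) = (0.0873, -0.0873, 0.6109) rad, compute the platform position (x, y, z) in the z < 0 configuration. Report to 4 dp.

arm 1 at φ=0.0°: e+L cos θ1 = 0.2693;  centre 1 = (0.2693, 0.0000, -0.0157)
arm 2 at φ=120.0°: e+L cos θ2 = 0.2693;  centre 2 = (-0.1347, 0.2332, 0.0157)
centre 3 = (0.2374·cos240.0°, 0.2374·sin240.0°, -0.1032) = (-0.1187, -0.2056, -0.1032)
eliminate P² terms by subtracting sphere 1 from 2 and 3
[-0.8079 0.4665 0.0628]·P = 0.0000;  [-0.7761 -0.4113 -0.1751]·P = -0.0057
det = 0.6943;  x = 0.0039+-0.0805z,  y = 0.0067+-0.2739z
quadratic in z: (1.0815)z²+(0.0705)z+(-0.0076)=0, √Δ=0.1950 → z ∈ {-0.1227, 0.0576}; z = -0.1227 (taking z<0)
x = 0.0137, y = 0.0403

(0.0137, 0.0403, -0.1227)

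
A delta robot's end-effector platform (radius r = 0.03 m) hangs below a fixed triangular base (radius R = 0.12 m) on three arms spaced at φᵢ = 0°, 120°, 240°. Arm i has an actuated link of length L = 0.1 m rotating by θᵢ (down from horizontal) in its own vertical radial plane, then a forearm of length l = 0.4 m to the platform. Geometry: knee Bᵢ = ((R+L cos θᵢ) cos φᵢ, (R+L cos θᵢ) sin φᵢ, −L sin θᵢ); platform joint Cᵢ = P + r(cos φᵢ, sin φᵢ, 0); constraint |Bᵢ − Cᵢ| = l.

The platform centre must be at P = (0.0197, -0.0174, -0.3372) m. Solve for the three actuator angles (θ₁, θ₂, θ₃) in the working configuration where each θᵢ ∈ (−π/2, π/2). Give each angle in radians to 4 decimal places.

φ1=0.0° → target in arm frame (0.0197, -0.0174)
  e−x'=0.0703;  (l²−L²−(e−x')²−y'²−z²)/2L = 0.1553
  √(A²+B²)=0.3445;  θ1 = -1.3653+1.1032 ≈ -0.2621
φ2=120.0° → target in arm frame (-0.0249, -0.0084)
  A=0.1149, B=-0.3372, C=(l²−L²−A²−y'²−z²)/(2L)=0.1151
  √(A²+B²)=0.3562;  θ2 = -1.2423+1.2418 ≈ -0.0005
φ3=240.0° → target in arm frame (0.0052, 0.0258)
  e−x'=0.0848;  (l²−L²−(e−x')²−y'²−z²)/2L = 0.1422
  γ=atan2(-0.3372,0.0848)=-1.3245;  ψ=arccos(0.4090)=1.1494;  θ3=γ+ψ≈-0.1751

θ₁ = -0.2621, θ₂ = -0.0005, θ₃ = -0.1751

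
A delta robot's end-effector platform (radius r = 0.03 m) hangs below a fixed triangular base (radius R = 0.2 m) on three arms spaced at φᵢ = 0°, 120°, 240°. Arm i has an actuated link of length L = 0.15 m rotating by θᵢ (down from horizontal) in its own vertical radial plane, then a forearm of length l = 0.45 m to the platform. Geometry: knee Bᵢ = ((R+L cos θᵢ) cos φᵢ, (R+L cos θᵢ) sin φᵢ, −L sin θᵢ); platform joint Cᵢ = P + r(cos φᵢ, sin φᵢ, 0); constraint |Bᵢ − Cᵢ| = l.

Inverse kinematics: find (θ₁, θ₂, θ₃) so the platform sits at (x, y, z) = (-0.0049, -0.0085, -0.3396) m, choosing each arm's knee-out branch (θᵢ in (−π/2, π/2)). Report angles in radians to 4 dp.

θ₁ = 0.1743, θ₂ = 0.1743, θ₃ = 0.0871

arm 1 (φ=0.0°): x'=-0.0049, y'=-0.0085
  A cos θ + B sin θ = C:  0.1749·cos θ + -0.3396·sin θ = 0.1134
  γ=atan2(-0.3396,0.1749)=-1.0952;  ψ=arccos(0.2968)=1.2695;  θ1=γ+ψ≈0.1743
φ2=120.0° → target in arm frame (-0.0049, 0.0085)
  e−x'=0.1749;  (l²−L²−(e−x')²−y'²−z²)/2L = 0.1134
  √(A²+B²)=0.3820;  θ2 = -1.0952+1.2695 ≈ 0.1743
rotate P by −φ3: (0.0098, 0.0000, -0.3396)
  e−x'=0.1602;  (l²−L²−(e−x')²−y'²−z²)/2L = 0.1300
  θ3 = atan2(B,A) + arccos(C/0.3755) = 0.0871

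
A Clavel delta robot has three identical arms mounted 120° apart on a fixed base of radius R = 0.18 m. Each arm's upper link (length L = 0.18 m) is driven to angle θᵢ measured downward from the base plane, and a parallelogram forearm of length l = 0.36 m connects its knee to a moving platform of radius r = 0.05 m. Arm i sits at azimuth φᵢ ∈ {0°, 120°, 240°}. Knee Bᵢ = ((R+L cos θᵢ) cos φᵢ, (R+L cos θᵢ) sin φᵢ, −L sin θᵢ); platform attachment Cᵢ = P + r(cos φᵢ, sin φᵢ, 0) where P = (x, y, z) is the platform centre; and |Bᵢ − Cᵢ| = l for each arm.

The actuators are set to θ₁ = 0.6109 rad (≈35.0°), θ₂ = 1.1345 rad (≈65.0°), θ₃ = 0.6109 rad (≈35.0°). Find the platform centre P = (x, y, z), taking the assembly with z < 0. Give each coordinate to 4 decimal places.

O1 = (0.2774·cos0.0°, 0.2774·sin0.0°, -0.1032) = (0.2774, 0.0000, -0.1032)
φ2=120.0°: virtual centre (-0.1030, 0.1785, -0.1631), radius l
O3 = (0.2774·cos240.0°, 0.2774·sin240.0°, -0.1032) = (-0.1387, -0.2403, -0.1032)
subtract pairs → two planes through P
[-0.7610 0.3569 -0.1198]·P = -0.0186;  [-0.8323 -0.4805 0.0000]·P = 0.0000
Cramer: x(z) = 0.0135-0.0868z;  y(z) = -0.0233+0.1504z
into |P−O₁|² = l²: 1.0302z² + 0.2453z + -0.0487 = 0;  Δ = 0.2609;  z = -0.3670 or 0.1288 → z<0 root = -0.3670
x = 0.0453, y = -0.0785

(0.0453, -0.0785, -0.3670)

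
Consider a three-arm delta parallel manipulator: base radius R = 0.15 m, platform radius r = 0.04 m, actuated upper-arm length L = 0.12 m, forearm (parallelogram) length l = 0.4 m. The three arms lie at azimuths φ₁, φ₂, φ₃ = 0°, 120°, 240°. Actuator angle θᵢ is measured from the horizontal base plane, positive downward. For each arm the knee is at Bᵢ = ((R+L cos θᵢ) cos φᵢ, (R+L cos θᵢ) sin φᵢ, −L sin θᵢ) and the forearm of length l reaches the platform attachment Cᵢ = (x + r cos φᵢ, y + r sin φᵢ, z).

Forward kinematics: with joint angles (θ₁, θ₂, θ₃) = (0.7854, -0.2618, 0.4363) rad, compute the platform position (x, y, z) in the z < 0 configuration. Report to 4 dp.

arm 1 at φ=0.0°: e+L cos θ1 = 0.1949;  centre 1 = (0.1949, 0.0000, -0.0849)
arm 2 at φ=120.0°: e+L cos θ2 = 0.2259;  centre 2 = (-0.1130, 0.1956, 0.0311)
φ3=240.0°: virtual centre (-0.1094, -0.1895, -0.0507), radius l
eliminate P² terms by subtracting sphere 1 from 2 and 3
linear system: -0.6156x+0.3913y = 0.0068−0.2318z; -0.6085x+-0.3789y = 0.0053−0.0683z
Cramer: x(z) = -0.0099+0.2430z;  y(z) = 0.0020-0.2101z
quadratic in z: (1.1032)z²+(0.0694)z+(-0.1109)=0, √Δ=0.7030 → z ∈ {-0.3500, 0.2872}; z = -0.3500 (taking z<0)
x = -0.0949, y = 0.0755

(-0.0949, 0.0755, -0.3500)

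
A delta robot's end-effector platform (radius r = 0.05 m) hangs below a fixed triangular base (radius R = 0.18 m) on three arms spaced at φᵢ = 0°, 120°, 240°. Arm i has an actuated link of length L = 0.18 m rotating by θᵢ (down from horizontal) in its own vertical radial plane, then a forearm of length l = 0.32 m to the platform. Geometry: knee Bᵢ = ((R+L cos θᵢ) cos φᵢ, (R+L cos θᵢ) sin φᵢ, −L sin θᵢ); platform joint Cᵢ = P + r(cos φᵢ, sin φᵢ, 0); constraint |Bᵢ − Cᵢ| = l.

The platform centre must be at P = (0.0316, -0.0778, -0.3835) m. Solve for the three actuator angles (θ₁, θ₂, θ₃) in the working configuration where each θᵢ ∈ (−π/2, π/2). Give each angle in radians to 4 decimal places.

arm 1 (φ=0.0°): x'=0.0316, y'=-0.0778
  A=0.0984, B=-0.3835, C=(l²−L²−A²−y'²−z²)/(2L)=-0.2578
  γ=atan2(-0.3835,0.0984)=-1.3196;  ψ=arccos(-0.6511)=2.2799;  θ1=γ+ψ≈0.9602
arm 2 (φ=120.0°): x'=-0.0832, y'=0.0115
  A cos θ + B sin θ = C:  0.2132·cos θ + -0.3835·sin θ = -0.3407
  √(A²+B²)=0.4388;  θ2 = -1.0635+2.4599 ≈ 1.3964
φ3=240.0° → target in arm frame (0.0516, 0.0663)
  A=0.0784, B=-0.3835, C=(l²−L²−A²−y'²−z²)/(2L)=-0.2434
  γ=atan2(-0.3835,0.0784)=-1.3691;  ψ=arccos(-0.6217)=2.2418;  θ3=γ+ψ≈0.8727

θ₁ = 0.9602, θ₂ = 1.3964, θ₃ = 0.8727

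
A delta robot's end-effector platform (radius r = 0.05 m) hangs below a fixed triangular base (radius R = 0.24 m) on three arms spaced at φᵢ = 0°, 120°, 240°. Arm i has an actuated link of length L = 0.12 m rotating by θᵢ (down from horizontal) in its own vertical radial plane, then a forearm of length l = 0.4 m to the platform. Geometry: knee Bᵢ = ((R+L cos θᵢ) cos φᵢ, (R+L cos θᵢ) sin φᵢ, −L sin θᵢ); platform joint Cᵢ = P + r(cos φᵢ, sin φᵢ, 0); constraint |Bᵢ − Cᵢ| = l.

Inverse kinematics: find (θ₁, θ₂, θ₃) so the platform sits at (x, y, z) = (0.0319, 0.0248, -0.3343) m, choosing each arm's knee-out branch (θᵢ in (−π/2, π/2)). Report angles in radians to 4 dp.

rotate P by −φ1: (0.0319, 0.0248, -0.3343)
  A=0.1581, B=-0.3343, C=(l²−L²−A²−y'²−z²)/(2L)=0.0343
  γ=atan2(-0.3343,0.1581)=-1.1290;  ψ=arccos(0.0928)=1.4779;  θ1=γ+ψ≈0.3489
rotate P by −φ2: (0.0055, -0.0400, -0.3343)
  e−x'=0.1845;  (l²−L²−(e−x')²−y'²−z²)/2L = -0.0075
  θ2 = atan2(B,A) + arccos(C/0.3818) = 0.5238
rotate P by −φ3: (-0.0374, 0.0152, -0.3343)
  A cos θ + B sin θ = C:  0.2274·cos θ + -0.3343·sin θ = -0.0755
  θ3 = atan2(B,A) + arccos(C/0.4043) = 0.7851

θ₁ = 0.3489, θ₂ = 0.5238, θ₃ = 0.7851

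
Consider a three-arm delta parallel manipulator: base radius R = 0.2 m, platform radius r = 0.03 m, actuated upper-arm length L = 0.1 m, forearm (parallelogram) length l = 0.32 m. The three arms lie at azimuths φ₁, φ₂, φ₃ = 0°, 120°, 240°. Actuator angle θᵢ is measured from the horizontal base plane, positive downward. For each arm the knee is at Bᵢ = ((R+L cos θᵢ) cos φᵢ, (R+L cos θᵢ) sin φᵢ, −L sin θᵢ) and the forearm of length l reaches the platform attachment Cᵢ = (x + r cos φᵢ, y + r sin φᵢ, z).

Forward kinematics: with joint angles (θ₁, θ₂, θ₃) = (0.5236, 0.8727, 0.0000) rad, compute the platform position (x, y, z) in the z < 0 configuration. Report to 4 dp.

(-0.0028, -0.0540, -0.2294)

O1 = (0.2566·cos0.0°, 0.2566·sin0.0°, -0.0500) = (0.2566, 0.0000, -0.0500)
φ2=120.0°: virtual centre (-0.1171, 0.2029, -0.0766), radius l
arm 3 at φ=240.0°: ρ3 = 0.2700;  O3 = (-0.1350, -0.2338, 0.0000)
|O₂|²−|O₁|² = -0.0076;  |O₃|²−|O₁|² = 0.0046
linear system: -0.7475x+0.4058y = -0.0076−-0.0532z; -0.7832x+-0.4677y = 0.0046−0.1000z
det = 0.6674;  x = 0.0025+0.0235z,  y = -0.0140+0.1745z
sphere 1 gives Az²+Bz+C=0 with A=1.0310, B=0.0832, C=-0.0352;  B²−4AC=0.1519;  roots -0.2294, 0.1487;  negative root z = -0.2294
x = -0.0028, y = -0.0540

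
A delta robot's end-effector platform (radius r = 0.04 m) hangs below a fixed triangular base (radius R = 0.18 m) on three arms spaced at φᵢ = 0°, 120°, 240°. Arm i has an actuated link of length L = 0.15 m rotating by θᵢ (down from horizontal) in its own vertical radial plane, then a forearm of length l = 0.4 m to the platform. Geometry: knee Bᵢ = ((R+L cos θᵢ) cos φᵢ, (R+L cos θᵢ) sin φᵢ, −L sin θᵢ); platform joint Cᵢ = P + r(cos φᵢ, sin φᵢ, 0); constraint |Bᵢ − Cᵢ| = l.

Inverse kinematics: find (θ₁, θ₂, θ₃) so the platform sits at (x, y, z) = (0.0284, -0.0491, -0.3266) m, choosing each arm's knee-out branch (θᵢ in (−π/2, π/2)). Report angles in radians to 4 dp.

rotate P by −φ1: (0.0284, -0.0491, -0.3266)
  e−x'=0.1116;  (l²−L²−(e−x')²−y'²−z²)/2L = 0.0532
  √(A²+B²)=0.3451;  θ1 = -1.2415+1.4160 ≈ 0.1744
φ2=120.0° → target in arm frame (-0.0567, 0.0000)
  e−x'=0.1967;  (l²−L²−(e−x')²−y'²−z²)/2L = -0.0262
  √(A²+B²)=0.3813;  θ2 = -1.0287+1.6396 ≈ 0.6110
arm 3 (φ=240.0°): x'=0.0283, y'=0.0491
  e−x'=0.1117;  (l²−L²−(e−x')²−y'²−z²)/2L = 0.0532
  θ3 = atan2(B,A) + arccos(C/0.3452) = 0.1749

θ₁ = 0.1744, θ₂ = 0.6110, θ₃ = 0.1749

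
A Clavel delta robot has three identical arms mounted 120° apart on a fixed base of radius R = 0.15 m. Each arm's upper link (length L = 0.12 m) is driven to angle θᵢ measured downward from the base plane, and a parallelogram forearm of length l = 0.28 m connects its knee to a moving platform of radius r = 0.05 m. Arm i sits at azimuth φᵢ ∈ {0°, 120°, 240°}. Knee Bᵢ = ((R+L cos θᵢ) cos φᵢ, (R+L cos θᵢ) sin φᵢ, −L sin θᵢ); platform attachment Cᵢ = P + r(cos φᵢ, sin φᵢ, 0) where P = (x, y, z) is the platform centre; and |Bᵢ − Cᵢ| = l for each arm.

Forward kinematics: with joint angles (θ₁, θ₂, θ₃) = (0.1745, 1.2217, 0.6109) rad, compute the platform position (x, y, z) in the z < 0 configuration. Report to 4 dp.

S1 = (0.2182·cos0.0°, 0.2182·sin0.0°, -0.0208) = (0.2182, 0.0000, -0.0208)
S2 = (0.1410·cos120.0°, 0.1410·sin120.0°, -0.1128) = (-0.0705, 0.1221, -0.1128)
arm 3 at φ=240.0°: ρ3 = 0.1983;  S3 = (-0.0991, -0.1717, -0.0688)
|S₂|²−|S₁|² = -0.0154;  |S₃|²−|S₁|² = -0.0040
[-0.5774 0.2443 -0.1839]·P = -0.0154;  [-0.6347 -0.3435 -0.0960]·P = -0.0040
det = 0.3534;  x = 0.0177+-0.2451z,  y = -0.0212+0.1734z
quadratic in z: (1.0901)z²+(0.1326)z+(-0.0373)=0, √Δ=0.4247 → z ∈ {-0.2556, 0.1340}; z = -0.2556 (taking z<0)
x = 0.0804, y = -0.0655

(0.0804, -0.0655, -0.2556)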